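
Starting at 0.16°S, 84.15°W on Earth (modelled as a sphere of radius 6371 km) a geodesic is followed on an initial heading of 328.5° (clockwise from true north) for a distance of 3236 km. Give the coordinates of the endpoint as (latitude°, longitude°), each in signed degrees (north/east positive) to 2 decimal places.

24.35°, -100.35°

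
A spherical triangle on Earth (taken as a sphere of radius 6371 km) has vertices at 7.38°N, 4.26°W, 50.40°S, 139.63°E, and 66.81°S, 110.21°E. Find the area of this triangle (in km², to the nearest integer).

Side lengths (central angles): a = 0.3847, b = 1.8544, c = 2.2264 rad; semiperimeter s = 2.2328.
By l'Huilier's theorem, tan(E/4) = √[tan(s/2) tan((s−a)/2) tan((s−b)/2) tan((s−c)/2)], giving spherical excess E = 0.1624 rad.
Area = E·R² = 0.1624 × (6371)² ≈ 6590834 km².

6590834 km²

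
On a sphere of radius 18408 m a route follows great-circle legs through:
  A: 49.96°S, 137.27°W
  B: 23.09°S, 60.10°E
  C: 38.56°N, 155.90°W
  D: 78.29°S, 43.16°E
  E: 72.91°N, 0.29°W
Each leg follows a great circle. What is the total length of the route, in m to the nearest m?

Leg A→B: central angle 1.8385 rad, distance 33843.7 m.
Leg B→C: central angle 2.5435 rad, distance 46820.2 m.
Leg C→D: central angle 2.4347 rad, distance 44817.4 m.
Leg D→E: central angle 2.6740 rad, distance 49222.8 m.
Total: 33843.7 + 46820.2 + 44817.4 + 49222.8 ≈ 174704 m.

174704 m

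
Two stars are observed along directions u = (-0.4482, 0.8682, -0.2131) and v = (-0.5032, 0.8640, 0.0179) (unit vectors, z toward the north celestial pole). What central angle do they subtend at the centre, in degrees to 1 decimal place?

13.6°

u·v = 0.9718; |u| = 1.0000, |v| = 1.0000.
cos θ = (u·v)/(|u||v|) = 0.9718, so θ = 13.6°.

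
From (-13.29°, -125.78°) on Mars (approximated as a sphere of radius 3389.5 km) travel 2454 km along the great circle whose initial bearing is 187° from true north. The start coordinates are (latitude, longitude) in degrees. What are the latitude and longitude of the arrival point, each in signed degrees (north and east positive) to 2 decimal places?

-54.30°, -133.73°

Angular distance δ = d/R = 2454/3389.5 = 0.72400 rad; initial bearing θ = 3.2638 rad.
sin φ₂ = sin φ₁ cos δ + cos φ₁ sin δ cos θ = (-0.2299)(0.7492) + (0.9732)(0.6624)(-0.9925) = -0.8121, so φ₂ = -54.30°.
Δλ = atan2(sin θ sin δ cos φ₁, cos δ − sin φ₁ sin φ₂) = atan2(-0.0786, 0.5625) = -7.951°.
λ₂ = -125.780° − 7.951° = -133.73°.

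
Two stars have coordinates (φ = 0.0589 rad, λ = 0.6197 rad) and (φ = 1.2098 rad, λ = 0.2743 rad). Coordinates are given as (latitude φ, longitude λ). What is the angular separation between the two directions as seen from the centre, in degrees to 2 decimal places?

With latitudes φ₁ = 3.375°, φ₂ = 69.316° and longitude difference Δλ = -19.790°:
cos c = sin φ₁ sin φ₂ + cos φ₁ cos φ₂ cos Δλ = (0.0589)(0.9355) + (0.9983)(0.3532)(0.9409) = 0.38684,
so c = arccos(0.38684) = 1.17359 rad.
So the angular separation is 67.24°.

67.24°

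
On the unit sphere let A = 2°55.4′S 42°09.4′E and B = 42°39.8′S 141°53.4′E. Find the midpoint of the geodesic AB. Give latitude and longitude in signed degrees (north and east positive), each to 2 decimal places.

-32.69°, 81.81°

The central angle between A and B is δ = 1.6605 rad.
With f = 0.5, the slerp weights are sin((1−f)δ)/sin δ = 0.7411 and sin(fδ)/sin δ = 0.7411.
Weighted sum of the unit vectors: (0.7411)·(0.7403,0.6703,-0.0510) + (0.7411)·(-0.5786,0.4538,-0.6777) = (0.1199, 0.8331, -0.5400).
Converting back: φ = atan2(z, √(x²+y²)) = -32.69°, λ = atan2(y, x) = 81.81°.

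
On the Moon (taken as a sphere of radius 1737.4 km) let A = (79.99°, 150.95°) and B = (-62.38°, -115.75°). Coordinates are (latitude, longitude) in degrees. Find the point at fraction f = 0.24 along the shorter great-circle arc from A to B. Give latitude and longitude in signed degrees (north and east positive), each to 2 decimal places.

50.01°, -146.39°

The central angle between A and B is δ = 2.6408 rad.
With f = 0.24, the slerp weights are sin((1−f)δ)/sin δ = 1.8877 and sin(fδ)/sin δ = 1.2334.
Weighted sum of the unit vectors: (1.8877)·(-0.1520,0.0844,0.9848) + (1.2334)·(-0.2014,-0.4176,-0.8860) = (-0.5353, -0.3557, 0.7661).
Converting back: φ = atan2(z, √(x²+y²)) = 50.01°, λ = atan2(y, x) = -146.39°.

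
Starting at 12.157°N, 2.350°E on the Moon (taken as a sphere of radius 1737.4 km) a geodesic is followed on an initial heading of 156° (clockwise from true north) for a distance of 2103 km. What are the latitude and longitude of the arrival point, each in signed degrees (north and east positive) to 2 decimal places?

Angular distance δ = d/R = 2103/1737.4 = 1.21043 rad; initial bearing θ = 2.7227 rad.
sin φ₂ = sin φ₁ cos δ + cos φ₁ sin δ cos θ = (0.2106)(0.3526) + (0.9776)(0.9358)(-0.9135) = -0.7614, so φ₂ = -49.59°.
Δλ = atan2(sin θ sin δ cos φ₁, cos δ − sin φ₁ sin φ₂) = atan2(0.3721, 0.5130) = 35.955°.
λ₂ = 2.350° + 35.955° = 38.30°.

-49.59°, 38.30°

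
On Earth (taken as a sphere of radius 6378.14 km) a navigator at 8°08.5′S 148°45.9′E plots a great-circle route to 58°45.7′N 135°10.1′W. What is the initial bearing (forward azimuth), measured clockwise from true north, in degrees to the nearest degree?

30°

With φ₁ = -0.1421, φ₂ = 1.0256, Δλ = 1.3276 rad, the forward-azimuth formula gives
θ = atan2( sin Δλ cos φ₂ , cos φ₁ sin φ₂ − sin φ₁ cos φ₂ cos Δλ ) = atan2(0.5033, 0.8641) = 30.22°.
So the initial bearing is 30°.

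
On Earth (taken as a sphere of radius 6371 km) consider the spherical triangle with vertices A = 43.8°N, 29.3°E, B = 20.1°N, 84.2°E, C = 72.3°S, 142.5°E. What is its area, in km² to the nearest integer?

44446383 km²

Side lengths (central angles): a = 1.7491, b = 2.4126, c = 0.8923 rad; semiperimeter s = 2.5270.
By l'Huilier's theorem, tan(E/4) = √[tan(s/2) tan((s−a)/2) tan((s−b)/2) tan((s−c)/2)], giving spherical excess E = 1.0950 rad.
Area = E·R² = 1.0950 × (6371)² ≈ 44446383 km².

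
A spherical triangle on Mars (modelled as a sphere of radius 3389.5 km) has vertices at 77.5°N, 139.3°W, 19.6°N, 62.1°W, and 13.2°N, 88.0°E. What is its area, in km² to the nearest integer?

14646082 km²

Side lengths (central angles): a = 2.3724, b = 1.4907, c = 1.1889 rad; semiperimeter s = 2.5260.
By l'Huilier's theorem, tan(E/4) = √[tan(s/2) tan((s−a)/2) tan((s−b)/2) tan((s−c)/2)], giving spherical excess E = 1.2748 rad.
Area = E·R² = 1.2748 × (3389.5)² ≈ 14646082 km².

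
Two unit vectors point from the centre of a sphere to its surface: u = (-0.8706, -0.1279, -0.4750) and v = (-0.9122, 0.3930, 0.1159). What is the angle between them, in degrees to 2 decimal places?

46.46°

u·v = 0.6888; |u| = 1.0000, |v| = 1.0000.
cos θ = (u·v)/(|u||v|) = 0.6889, so θ = 46.46°.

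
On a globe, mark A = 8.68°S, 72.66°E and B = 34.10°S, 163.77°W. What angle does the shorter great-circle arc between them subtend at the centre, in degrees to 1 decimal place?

111.6°

Let φ₁ = -0.1515 rad, φ₂ = -0.5952 rad, and Δλ = 2.1567 rad.
Haversine: a = sin²(Δφ/2) + cos φ₁ cos φ₂ sin²(Δλ/2) = 0.0484 + (0.9885)(0.8281)(0.7765) = 0.68401.
Central angle c = 2·arcsin(√a) = 1.94768 rad.
So the angular separation is 111.6°.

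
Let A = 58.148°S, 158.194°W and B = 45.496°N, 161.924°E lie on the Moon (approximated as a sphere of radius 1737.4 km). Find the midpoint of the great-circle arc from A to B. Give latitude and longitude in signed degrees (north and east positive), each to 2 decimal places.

Central angle δ = 1.8986 rad. Interpolating on the sphere with fraction f = 0.5:
P = [sin((1−f)δ)·A + sin(fδ)·B] / sin δ = 0.8587·A + 0.8587·B in Cartesian coordinates,
giving P = (-0.9930, 0.0184, -0.1170), i.e. latitude -6.72°, longitude 178.94°.

-6.72°, 178.94°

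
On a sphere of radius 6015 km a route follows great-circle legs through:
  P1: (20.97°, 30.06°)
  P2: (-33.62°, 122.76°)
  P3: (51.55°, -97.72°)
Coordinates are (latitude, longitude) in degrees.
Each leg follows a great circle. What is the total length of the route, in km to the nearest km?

26184 km

Leg P1→P2: central angle 1.8078 rad, distance 10873.8 km.
Leg P2→P3: central angle 2.5454 rad, distance 15310.6 km.
Total: 10873.8 + 15310.6 ≈ 26184 km.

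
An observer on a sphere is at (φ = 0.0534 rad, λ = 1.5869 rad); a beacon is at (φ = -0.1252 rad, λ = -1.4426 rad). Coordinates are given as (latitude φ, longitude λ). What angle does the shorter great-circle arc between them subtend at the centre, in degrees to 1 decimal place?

In radians: φ₁ = 0.0534, φ₂ = -0.1252, Δλ = -173.578° = -3.0295 rad.
Haversine: a = sin²(Δφ/2) + cos φ₁ cos φ₂ sin²(Δλ/2) = 0.0080 + (0.9986)(0.9922)(0.9969) = 0.99560.
Central angle c = 2·arcsin(√a) = 3.00887 rad.
So the angular separation is 172.4°.

172.4°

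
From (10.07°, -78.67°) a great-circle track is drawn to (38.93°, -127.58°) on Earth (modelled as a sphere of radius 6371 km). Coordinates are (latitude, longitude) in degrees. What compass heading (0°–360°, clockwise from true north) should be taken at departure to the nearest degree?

With φ₁ = 0.1758, φ₂ = 0.6795, Δλ = -0.8536 rad, the forward-azimuth formula gives
θ = atan2( sin Δλ cos φ₂ , cos φ₁ sin φ₂ − sin φ₁ cos φ₂ cos Δλ ) = atan2(-0.5863, 0.5293) = -47.93°.
Adding 360° brings this into [0°, 360°): 312°.

312°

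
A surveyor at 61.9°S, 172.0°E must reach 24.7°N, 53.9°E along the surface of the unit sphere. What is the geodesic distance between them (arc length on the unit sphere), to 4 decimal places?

2.1775

In radians: φ₁ = -1.0804, φ₂ = 0.4311, Δλ = -118.100° = -2.0612 rad.
cos c = sin φ₁ sin φ₂ + cos φ₁ cos φ₂ cos Δλ = (-0.8821)(0.4179) + (0.4710)(0.9085)(-0.4710) = -0.57017,
so c = arccos(-0.57017) = 2.17750 rad.
On the unit sphere the arc length equals the central angle: 2.1775.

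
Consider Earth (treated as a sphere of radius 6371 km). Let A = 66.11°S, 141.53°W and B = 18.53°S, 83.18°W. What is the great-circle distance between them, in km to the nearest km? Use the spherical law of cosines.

6730 km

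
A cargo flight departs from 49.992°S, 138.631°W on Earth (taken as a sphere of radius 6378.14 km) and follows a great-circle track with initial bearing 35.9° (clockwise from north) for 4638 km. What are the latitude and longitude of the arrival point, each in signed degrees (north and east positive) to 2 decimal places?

Angular distance δ = d/R = 4638/6378.14 = 0.72717 rad; initial bearing θ = 0.6266 rad.
sin φ₂ = sin φ₁ cos δ + cos φ₁ sin δ cos θ = (-0.7660)(0.7471) + (0.6429)(0.6648)(0.8100) = -0.2260, so φ₂ = -13.06°.
Δλ = atan2(sin θ sin δ cos φ₁, cos δ − sin φ₁ sin φ₂) = atan2(0.2506, 0.5739) = 23.588°.
λ₂ = -138.631° + 23.588° = -115.04°.

-13.06°, -115.04°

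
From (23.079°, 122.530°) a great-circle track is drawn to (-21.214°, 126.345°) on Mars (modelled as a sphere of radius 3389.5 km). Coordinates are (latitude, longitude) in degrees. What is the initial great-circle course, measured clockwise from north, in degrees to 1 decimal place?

With φ₁ = 0.4028, φ₂ = -0.3703, Δλ = 0.0666 rad, the forward-azimuth formula gives
θ = atan2( sin Δλ cos φ₂ , cos φ₁ sin φ₂ − sin φ₁ cos φ₂ cos Δλ ) = atan2(0.0620, -0.6975) = 174.92°.
So the initial bearing is 174.9°.

174.9°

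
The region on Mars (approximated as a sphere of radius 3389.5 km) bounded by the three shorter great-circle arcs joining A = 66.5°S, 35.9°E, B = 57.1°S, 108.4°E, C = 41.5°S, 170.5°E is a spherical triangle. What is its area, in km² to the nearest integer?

Side lengths (central angles): a = 0.7277, b = 1.1615, c = 0.5825 rad; semiperimeter s = 1.2358.
By l'Huilier's theorem, tan(E/4) = √[tan(s/2) tan((s−a)/2) tan((s−b)/2) tan((s−c)/2)], giving spherical excess E = 0.1927 rad.
Area = E·R² = 0.1927 × (3389.5)² ≈ 2214252 km².

2214252 km²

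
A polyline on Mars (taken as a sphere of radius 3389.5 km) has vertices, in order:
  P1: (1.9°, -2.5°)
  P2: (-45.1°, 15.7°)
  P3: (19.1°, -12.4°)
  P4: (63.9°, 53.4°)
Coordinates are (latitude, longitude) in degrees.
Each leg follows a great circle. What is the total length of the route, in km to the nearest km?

10717 km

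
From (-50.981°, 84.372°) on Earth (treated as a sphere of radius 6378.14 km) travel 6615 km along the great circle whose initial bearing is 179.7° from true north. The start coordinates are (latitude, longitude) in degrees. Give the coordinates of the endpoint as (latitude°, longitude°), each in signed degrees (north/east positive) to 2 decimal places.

Angular distance δ = d/R = 6615/6378.14 = 1.03714 rad; initial bearing θ = 3.1364 rad.
sin φ₂ = sin φ₁ cos δ + cos φ₁ sin δ cos θ = (-0.7769)(0.5087) + (0.6296)(0.8610)(-1.0000) = -0.9372, so φ₂ = -69.59°.
Δλ = atan2(sin θ sin δ cos φ₁, cos δ − sin φ₁ sin φ₂) = atan2(0.0028, -0.2195) = 179.259°.
λ₂ = 84.372° + 179.259° = 263.63° → -96.37° after wrapping to (−180°, 180°].

-69.59°, -96.37°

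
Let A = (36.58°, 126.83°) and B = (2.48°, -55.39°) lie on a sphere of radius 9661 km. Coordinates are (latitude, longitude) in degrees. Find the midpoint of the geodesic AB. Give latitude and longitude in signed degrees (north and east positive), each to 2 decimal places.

72.70°, -64.38°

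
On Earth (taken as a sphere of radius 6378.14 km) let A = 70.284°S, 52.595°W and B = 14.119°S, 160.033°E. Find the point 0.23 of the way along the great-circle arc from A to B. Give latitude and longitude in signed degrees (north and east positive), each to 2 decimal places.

-78.96°, -135.74°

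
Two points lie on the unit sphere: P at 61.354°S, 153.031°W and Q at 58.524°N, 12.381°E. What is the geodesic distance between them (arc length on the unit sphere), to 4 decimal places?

In radians: φ₁ = -1.0708, φ₂ = 1.0214, Δλ = 165.412° = 2.8870 rad.
cos c = sin φ₁ sin φ₂ + cos φ₁ cos φ₂ cos Δλ = (-0.8776)(0.8529) + (0.4794)(0.5221)(-0.9678) = -0.99071,
so c = arccos(-0.99071) = 3.00518 rad.
On the unit sphere the arc length equals the central angle: 3.0052.

3.0052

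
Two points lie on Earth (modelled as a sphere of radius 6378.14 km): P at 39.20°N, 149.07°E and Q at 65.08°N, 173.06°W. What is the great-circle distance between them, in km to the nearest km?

Let φ₁ = 0.6842 rad, φ₂ = 1.1359 rad, and Δλ = 0.6610 rad.
cos c = sin φ₁ sin φ₂ + cos φ₁ cos φ₂ cos Δλ = (0.6320)(0.9069) + (0.7749)(0.4214)(0.7894) = 0.83095,
so c = arccos(0.83095) = 0.58999 rad.
Distance = R·c = 6378.14 × 0.5900 ≈ 3763 km.

3763 km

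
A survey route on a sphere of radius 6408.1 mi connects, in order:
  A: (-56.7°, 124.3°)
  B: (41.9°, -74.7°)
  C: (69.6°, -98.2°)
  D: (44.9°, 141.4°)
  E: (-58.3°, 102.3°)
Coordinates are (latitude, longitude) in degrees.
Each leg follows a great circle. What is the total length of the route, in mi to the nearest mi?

Leg A→B: central angle 2.8070 rad, distance 17987.8 mi.
Leg B→C: central angle 0.5279 rad, distance 3382.7 mi.
Leg C→D: central angle 1.0043 rad, distance 6435.8 mi.
Leg D→E: central angle 1.8878 rad, distance 12097.1 mi.
Total: 17987.8 + 3382.7 + 6435.8 + 12097.1 ≈ 39904 mi.

39904 mi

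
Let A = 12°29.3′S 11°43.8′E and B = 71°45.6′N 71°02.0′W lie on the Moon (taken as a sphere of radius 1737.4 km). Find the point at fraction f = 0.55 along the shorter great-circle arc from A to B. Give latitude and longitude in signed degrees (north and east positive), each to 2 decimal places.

Central angle δ = 1.7385 rad. Interpolating on the sphere with fraction f = 0.55:
P = [sin((1−f)δ)·A + sin(fδ)·B] / sin δ = 0.7149·A + 0.8286·B in Cartesian coordinates,
giving P = (0.7677, -0.1034, 0.6324), i.e. latitude 39.22°, longitude -7.67°.

39.22°, -7.67°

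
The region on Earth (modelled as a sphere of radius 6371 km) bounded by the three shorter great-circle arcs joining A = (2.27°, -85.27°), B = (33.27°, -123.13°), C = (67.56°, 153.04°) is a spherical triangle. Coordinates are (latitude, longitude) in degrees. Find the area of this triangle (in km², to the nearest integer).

12071429 km²

Side lengths (central angles): a = 0.9988, b = 1.7353, c = 0.8212 rad; semiperimeter s = 1.7776.
By l'Huilier's theorem, tan(E/4) = √[tan(s/2) tan((s−a)/2) tan((s−b)/2) tan((s−c)/2)], giving spherical excess E = 0.2974 rad.
Area = E·R² = 0.2974 × (6371)² ≈ 12071429 km².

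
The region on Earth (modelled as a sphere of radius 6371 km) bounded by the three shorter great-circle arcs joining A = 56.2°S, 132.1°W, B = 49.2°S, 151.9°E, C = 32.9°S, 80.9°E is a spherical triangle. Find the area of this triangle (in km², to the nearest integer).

14593953 km²

Side lengths (central angles): a = 0.9400, b = 1.5111, c = 0.7713 rad; semiperimeter s = 1.6112.
By l'Huilier's theorem, tan(E/4) = √[tan(s/2) tan((s−a)/2) tan((s−b)/2) tan((s−c)/2)], giving spherical excess E = 0.3595 rad.
Area = E·R² = 0.3595 × (6371)² ≈ 14593953 km².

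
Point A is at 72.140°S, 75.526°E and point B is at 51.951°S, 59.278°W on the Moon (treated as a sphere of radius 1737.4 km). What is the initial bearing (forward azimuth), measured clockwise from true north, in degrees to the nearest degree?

214°

Δλ = -134.804° = -2.3528 rad.
y = sin Δλ · cos φ₂ = (-0.7095)(0.6163) = -0.4373
x = cos φ₁ sin φ₂ − sin φ₁ cos φ₂ cos Δλ = (0.3067)(-0.7875) − (-0.9518)(0.6163)(-0.7047) = -0.6549
θ = atan2(y, x) = -146.27°; adding 360° gives 214°.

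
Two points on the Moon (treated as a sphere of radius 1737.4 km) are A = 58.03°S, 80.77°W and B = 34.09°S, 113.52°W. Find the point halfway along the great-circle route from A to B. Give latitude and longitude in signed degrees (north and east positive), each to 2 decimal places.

-47.18°, -100.84°

The central angle between A and B is δ = 0.5656 rad.
With f = 0.5, the slerp weights are sin((1−f)δ)/sin δ = 0.5207 and sin(fδ)/sin δ = 0.5207.
Weighted sum of the unit vectors: (0.5207)·(0.0849,-0.5226,-0.8483) + (0.5207)·(-0.3305,-0.7594,-0.5605) = (-0.1279, -0.6675, -0.7335).
Converting back: φ = atan2(z, √(x²+y²)) = -47.18°, λ = atan2(y, x) = -100.84°.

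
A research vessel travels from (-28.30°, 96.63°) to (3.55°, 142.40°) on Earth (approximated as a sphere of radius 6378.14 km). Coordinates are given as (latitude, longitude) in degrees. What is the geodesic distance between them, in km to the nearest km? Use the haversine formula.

6044 km

Let φ₁ = -0.4939 rad, φ₂ = 0.0620 rad, and Δλ = 0.7988 rad.
Haversine: a = sin²(Δφ/2) + cos φ₁ cos φ₂ sin²(Δλ/2) = 0.0753 + (0.8805)(0.9981)(0.1512) = 0.20818.
Central angle c = 2·arcsin(√a) = 0.94760 rad.
Distance = R·c = 6378.14 × 0.9476 ≈ 6044 km.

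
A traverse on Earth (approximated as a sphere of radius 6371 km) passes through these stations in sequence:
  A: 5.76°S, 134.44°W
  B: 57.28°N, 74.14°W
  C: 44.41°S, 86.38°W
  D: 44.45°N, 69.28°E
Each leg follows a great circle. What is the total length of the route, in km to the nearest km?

38295 km

Leg A→B: central angle 1.3878 rad, distance 8841.4 km.
Leg B→C: central angle 1.7838 rad, distance 11364.6 km.
Leg C→D: central angle 2.8394 rad, distance 18089.5 km.
Total: 8841.4 + 11364.6 + 18089.5 ≈ 38295 km.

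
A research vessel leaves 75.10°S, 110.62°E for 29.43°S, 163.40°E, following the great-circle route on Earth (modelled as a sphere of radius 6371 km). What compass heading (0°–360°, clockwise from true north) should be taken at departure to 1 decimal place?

61.1°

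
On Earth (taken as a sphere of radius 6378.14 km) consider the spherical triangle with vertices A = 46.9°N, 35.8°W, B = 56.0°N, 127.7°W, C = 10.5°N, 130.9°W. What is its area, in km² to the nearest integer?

Side lengths (central angles): a = 0.7953, b = 1.4974, c = 0.9364 rad; semiperimeter s = 1.6146.
By l'Huilier's theorem, tan(E/4) = √[tan(s/2) tan((s−a)/2) tan((s−b)/2) tan((s−c)/2)], giving spherical excess E = 0.3863 rad.
Area = E·R² = 0.3863 × (6378.14)² ≈ 15714790 km².

15714790 km²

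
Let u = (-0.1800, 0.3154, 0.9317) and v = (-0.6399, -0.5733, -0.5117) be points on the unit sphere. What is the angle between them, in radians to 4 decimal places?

2.1441 rad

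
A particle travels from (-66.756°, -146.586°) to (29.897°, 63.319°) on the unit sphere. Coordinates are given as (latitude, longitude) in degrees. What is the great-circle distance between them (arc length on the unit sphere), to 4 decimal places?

Let φ₁ = -1.1651 rad, φ₂ = 0.5218 rad, and Δλ = -2.6197 rad.
cos c = sin φ₁ sin φ₂ + cos φ₁ cos φ₂ cos Δλ = (-0.9188)(0.4984) + (0.3946)(0.8669)(-0.8669) = -0.75456,
so c = arccos(-0.75456) = 2.42578 rad.
On the unit sphere the arc length equals the central angle: 2.4258.

2.4258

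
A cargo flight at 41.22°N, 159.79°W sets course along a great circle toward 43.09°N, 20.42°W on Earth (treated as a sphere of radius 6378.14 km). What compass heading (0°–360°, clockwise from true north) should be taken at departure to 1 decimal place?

28.4°

Δλ = 139.370° = 2.4325 rad.
y = sin Δλ · cos φ₂ = (0.6512)(0.7303) = 0.4755
x = cos φ₁ sin φ₂ − sin φ₁ cos φ₂ cos Δλ = (0.7522)(0.6831) − (0.6590)(0.7303)(-0.7589) = 0.8791
θ = atan2(y, x) = 28.41°, so the bearing is 28.4°.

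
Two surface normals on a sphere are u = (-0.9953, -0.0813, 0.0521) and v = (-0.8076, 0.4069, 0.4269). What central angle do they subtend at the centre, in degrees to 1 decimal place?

u·v = 0.7930; |u| = 1.0000, |v| = 1.0000.
cos θ = (u·v)/(|u||v|) = 0.7930, so θ = 37.5°.

37.5°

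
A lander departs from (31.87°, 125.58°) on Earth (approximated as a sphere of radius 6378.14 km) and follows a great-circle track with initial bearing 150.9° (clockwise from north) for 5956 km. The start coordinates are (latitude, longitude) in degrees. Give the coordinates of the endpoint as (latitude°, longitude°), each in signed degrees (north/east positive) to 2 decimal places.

-16.41°, 149.63°

Angular distance δ = d/R = 5956/6378.14 = 0.93381 rad; initial bearing θ = 2.6337 rad.
sin φ₂ = sin φ₁ cos δ + cos φ₁ sin δ cos θ = (0.5280)(0.5948) + (0.8492)(0.8039)(-0.8738) = -0.2825, so φ₂ = -16.41°.
Δλ = atan2(sin θ sin δ cos φ₁, cos δ − sin φ₁ sin φ₂) = atan2(0.3320, 0.7439) = 24.052°.
λ₂ = 125.580° + 24.052° = 149.63°.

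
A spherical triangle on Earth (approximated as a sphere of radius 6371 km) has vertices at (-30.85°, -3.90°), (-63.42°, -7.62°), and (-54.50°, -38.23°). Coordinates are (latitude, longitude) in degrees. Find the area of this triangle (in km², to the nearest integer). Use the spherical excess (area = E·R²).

Side lengths (central angles): a = 0.3121, b = 0.5932, c = 0.5700 rad; semiperimeter s = 0.7376.
By l'Huilier's theorem, tan(E/4) = √[tan(s/2) tan((s−a)/2) tan((s−b)/2) tan((s−c)/2)], giving spherical excess E = 0.0901 rad.
Area = E·R² = 0.0901 × (6371)² ≈ 3656867 km².

3656867 km²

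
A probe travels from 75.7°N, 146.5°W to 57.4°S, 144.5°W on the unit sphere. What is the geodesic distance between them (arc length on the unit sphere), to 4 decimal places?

2.3231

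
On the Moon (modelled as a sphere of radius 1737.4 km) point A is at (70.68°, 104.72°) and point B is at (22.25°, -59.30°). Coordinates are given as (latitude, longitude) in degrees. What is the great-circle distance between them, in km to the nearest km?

2620 km

Let φ₁ = 1.2336 rad, φ₂ = 0.3883 rad, and Δλ = -2.8627 rad.
cos c = sin φ₁ sin φ₂ + cos φ₁ cos φ₂ cos Δλ = (0.9437)(0.3786) + (0.3308)(0.9255)(-0.9614) = 0.06295,
so c = arccos(0.06295) = 1.50781 rad.
Distance = R·c = 1737.4 × 1.5078 ≈ 2620 km.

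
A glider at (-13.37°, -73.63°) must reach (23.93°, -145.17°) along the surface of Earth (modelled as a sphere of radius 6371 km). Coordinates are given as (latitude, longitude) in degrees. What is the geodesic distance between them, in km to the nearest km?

8804 km

Let φ₁ = -0.2334 rad, φ₂ = 0.4177 rad, and Δλ = -1.2486 rad.
cos c = sin φ₁ sin φ₂ + cos φ₁ cos φ₂ cos Δλ = (-0.2312)(0.4056) + (0.9729)(0.9140)(0.3166) = 0.18779,
so c = arccos(0.18779) = 1.38189 rad.
Distance = R·c = 6371 × 1.3819 ≈ 8804 km.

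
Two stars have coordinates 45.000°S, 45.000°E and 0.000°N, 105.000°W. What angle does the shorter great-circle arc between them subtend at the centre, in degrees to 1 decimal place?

127.8°

Let φ₁ = -0.7854 rad, φ₂ = 0.0000 rad, and Δλ = -2.6180 rad.
cos c = sin φ₁ sin φ₂ + cos φ₁ cos φ₂ cos Δλ = (-0.7071)(0.0000) + (0.7071)(1.0000)(-0.8660) = -0.61237,
so c = arccos(-0.61237) = 2.22985 rad.
So the angular separation is 127.8°.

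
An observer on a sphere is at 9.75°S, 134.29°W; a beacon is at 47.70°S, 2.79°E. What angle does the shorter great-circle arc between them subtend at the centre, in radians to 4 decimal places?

Let φ₁ = -0.1702 rad, φ₂ = -0.8325 rad, and Δλ = 2.3925 rad.
cos c = sin φ₁ sin φ₂ + cos φ₁ cos φ₂ cos Δλ = (-0.1693)(-0.7396) + (0.9856)(0.6730)(-0.7323) = -0.36048,
so c = arccos(-0.36048) = 1.93957 rad.
So the angular separation is 1.9396 rad.

1.9396 rad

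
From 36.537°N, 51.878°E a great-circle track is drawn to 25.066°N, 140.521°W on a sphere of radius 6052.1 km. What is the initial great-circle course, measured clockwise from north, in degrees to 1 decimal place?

12.6°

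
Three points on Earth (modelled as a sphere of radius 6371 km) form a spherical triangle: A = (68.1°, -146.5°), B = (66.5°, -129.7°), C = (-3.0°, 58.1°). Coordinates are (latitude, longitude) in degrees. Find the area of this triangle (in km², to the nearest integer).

6253156 km²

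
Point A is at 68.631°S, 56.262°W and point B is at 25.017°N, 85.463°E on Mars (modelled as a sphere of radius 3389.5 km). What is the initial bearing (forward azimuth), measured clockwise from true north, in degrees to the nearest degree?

Δλ = 141.725° = 2.4736 rad.
y = sin Δλ · cos φ₂ = (0.6194)(0.9062) = 0.5613
x = cos φ₁ sin φ₂ − sin φ₁ cos φ₂ cos Δλ = (0.3644)(0.4229) − (-0.9313)(0.9062)(-0.7850) = -0.5084
θ = atan2(y, x) = 132.17°, so the bearing is 132°.

132°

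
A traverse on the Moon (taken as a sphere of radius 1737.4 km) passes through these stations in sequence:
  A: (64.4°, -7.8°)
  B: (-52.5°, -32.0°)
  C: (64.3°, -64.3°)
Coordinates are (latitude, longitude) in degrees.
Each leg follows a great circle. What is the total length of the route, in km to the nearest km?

7212 km

Leg A→B: central angle 2.0664 rad, distance 3590.1 km.
Leg B→C: central angle 2.0849 rad, distance 3622.3 km.
Total: 3590.1 + 3622.3 ≈ 7212 km.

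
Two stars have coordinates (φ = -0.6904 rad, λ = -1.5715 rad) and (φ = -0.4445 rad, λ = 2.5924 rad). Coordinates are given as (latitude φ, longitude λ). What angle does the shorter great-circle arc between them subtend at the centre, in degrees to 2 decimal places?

In radians: φ₁ = -0.6904, φ₂ = -0.4445, Δλ = -121.426° = -2.1193 rad.
cos c = sin φ₁ sin φ₂ + cos φ₁ cos φ₂ cos Δλ = (-0.6368)(-0.4300) + (0.7710)(0.9028)(-0.5214) = -0.08908,
so c = arccos(-0.08908) = 1.66000 rad.
So the angular separation is 95.11°.

95.11°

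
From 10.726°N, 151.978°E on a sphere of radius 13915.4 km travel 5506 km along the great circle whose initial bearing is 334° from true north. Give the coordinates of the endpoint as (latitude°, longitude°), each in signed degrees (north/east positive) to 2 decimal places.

30.80°, 140.63°

Angular distance δ = d/R = 5506/13915.4 = 0.39568 rad; initial bearing θ = 5.8294 rad.
sin φ₂ = sin φ₁ cos δ + cos φ₁ sin δ cos θ = (0.1861)(0.9227) + (0.9825)(0.3854)(0.8988) = 0.5121, so φ₂ = 30.80°.
Δλ = atan2(sin θ sin δ cos φ₁, cos δ − sin φ₁ sin φ₂) = atan2(-0.1660, 0.8274) = -11.345°.
λ₂ = 151.978° − 11.345° = 140.63°.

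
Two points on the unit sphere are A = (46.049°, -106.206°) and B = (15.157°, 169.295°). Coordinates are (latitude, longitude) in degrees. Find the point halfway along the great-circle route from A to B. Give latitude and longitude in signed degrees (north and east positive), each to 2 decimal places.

38.32°, -156.90°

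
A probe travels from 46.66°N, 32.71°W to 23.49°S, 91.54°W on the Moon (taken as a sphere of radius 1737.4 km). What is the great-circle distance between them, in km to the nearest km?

In radians: φ₁ = 0.8144, φ₂ = -0.4100, Δλ = -58.830° = -1.0268 rad.
cos c = sin φ₁ sin φ₂ + cos φ₁ cos φ₂ cos Δλ = (0.7273)(-0.3986) + (0.6863)(0.9171)(0.5176) = 0.03590,
so c = arccos(0.03590) = 1.53489 rad.
Distance = R·c = 1737.4 × 1.5349 ≈ 2667 km.

2667 km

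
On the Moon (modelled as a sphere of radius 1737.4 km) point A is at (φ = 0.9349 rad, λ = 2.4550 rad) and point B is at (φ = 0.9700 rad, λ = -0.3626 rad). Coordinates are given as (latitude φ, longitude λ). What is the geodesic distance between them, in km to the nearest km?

Let φ₁ = 0.9349 rad, φ₂ = 0.9700 rad, and Δλ = -2.8176 rad.
cos c = sin φ₁ sin φ₂ + cos φ₁ cos φ₂ cos Δλ = (0.8045)(0.8249) + (0.5939)(0.5653)(-0.9480) = 0.34539,
so c = arccos(0.34539) = 1.21814 rad.
Distance = R·c = 1737.4 × 1.2181 ≈ 2116 km.

2116 km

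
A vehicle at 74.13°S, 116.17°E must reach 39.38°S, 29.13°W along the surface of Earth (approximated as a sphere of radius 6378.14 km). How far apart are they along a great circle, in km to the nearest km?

7138 km

Let φ₁ = -1.2938 rad, φ₂ = -0.6873 rad, and Δλ = -2.5360 rad.
cos c = sin φ₁ sin φ₂ + cos φ₁ cos φ₂ cos Δλ = (-0.9619)(-0.6345) + (0.2735)(0.7730)(-0.8221) = 0.43650,
so c = arccos(0.43650) = 1.11909 rad.
Distance = R·c = 6378.14 × 1.1191 ≈ 7138 km.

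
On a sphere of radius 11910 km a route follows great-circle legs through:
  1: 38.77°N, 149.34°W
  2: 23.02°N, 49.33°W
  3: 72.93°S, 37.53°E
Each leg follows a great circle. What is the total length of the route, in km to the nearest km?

Leg 1→2: central angle 1.4504 rad, distance 17273.8 km.
Leg 2→3: central angle 1.9380 rad, distance 23081.8 km.
Total: 17273.8 + 23081.8 ≈ 40356 km.

40356 km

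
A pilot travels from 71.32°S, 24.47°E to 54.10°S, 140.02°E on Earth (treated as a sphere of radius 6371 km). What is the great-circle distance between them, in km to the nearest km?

5188 km

In radians: φ₁ = -1.2448, φ₂ = -0.9442, Δλ = 115.550° = 2.0167 rad.
cos c = sin φ₁ sin φ₂ + cos φ₁ cos φ₂ cos Δλ = (-0.9473)(-0.8100) + (0.3203)(0.5864)(-0.4313) = 0.68637,
so c = arccos(0.68637) = 0.81431 rad.
Distance = R·c = 6371 × 0.8143 ≈ 5188 km.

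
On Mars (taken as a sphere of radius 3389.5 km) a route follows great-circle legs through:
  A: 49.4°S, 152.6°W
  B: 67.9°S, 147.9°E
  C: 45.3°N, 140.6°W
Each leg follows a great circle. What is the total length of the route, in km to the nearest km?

Leg A→B: central angle 0.5957 rad, distance 2019.2 km.
Leg B→C: central angle 2.1829 rad, distance 7399.0 km.
Total: 2019.2 + 7399.0 ≈ 9418 km.

9418 km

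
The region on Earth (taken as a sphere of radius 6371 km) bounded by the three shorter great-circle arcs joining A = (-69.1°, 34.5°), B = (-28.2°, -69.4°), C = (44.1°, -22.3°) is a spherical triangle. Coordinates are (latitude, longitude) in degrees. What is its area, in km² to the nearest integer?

53749827 km²

Side lengths (central angles): a = 1.4687, b = 2.1058, c = 1.1962 rad; semiperimeter s = 2.3853.
By l'Huilier's theorem, tan(E/4) = √[tan(s/2) tan((s−a)/2) tan((s−b)/2) tan((s−c)/2)], giving spherical excess E = 1.3242 rad.
Area = E·R² = 1.3242 × (6371)² ≈ 53749827 km².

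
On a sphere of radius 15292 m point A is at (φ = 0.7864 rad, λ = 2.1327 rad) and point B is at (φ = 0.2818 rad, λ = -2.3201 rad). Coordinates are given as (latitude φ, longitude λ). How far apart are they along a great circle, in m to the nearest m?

With latitudes φ₁ = 45.057°, φ₂ = 16.146° and longitude difference Δλ = 104.873°:
Haversine: a = sin²(Δφ/2) + cos φ₁ cos φ₂ sin²(Δλ/2) = 0.0623 + (0.7064)(0.9606)(0.6283) = 0.48867.
Central angle c = 2·arcsin(√a) = 1.54813 rad.
Distance = R·c = 15292 × 1.5481 ≈ 23674 m.

23674 m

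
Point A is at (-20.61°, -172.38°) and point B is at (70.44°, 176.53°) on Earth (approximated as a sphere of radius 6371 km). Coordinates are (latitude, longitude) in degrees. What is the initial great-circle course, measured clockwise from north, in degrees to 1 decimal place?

356.3°

Δλ = -11.090° = -0.1936 rad.
y = sin Δλ · cos φ₂ = (-0.1924)(0.3348) = -0.0644
x = cos φ₁ sin φ₂ − sin φ₁ cos φ₂ cos Δλ = (0.9360)(0.9423) − (-0.3520)(0.3348)(0.9813) = 0.9976
θ = atan2(y, x) = -3.69°; adding 360° gives 356.3°.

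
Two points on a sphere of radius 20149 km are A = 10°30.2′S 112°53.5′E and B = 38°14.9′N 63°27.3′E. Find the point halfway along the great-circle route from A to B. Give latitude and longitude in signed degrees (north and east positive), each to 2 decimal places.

15.19°, 91.12°

The central angle between A and B is δ = 1.1709 rad.
With f = 0.5, the slerp weights are sin((1−f)δ)/sin δ = 0.5999 and sin(fδ)/sin δ = 0.5999.
Weighted sum of the unit vectors: (0.5999)·(-0.3825,0.9058,-0.1823) + (0.5999)·(0.3510,0.7025,0.6191) = (-0.0189, 0.9649, 0.2620).
Converting back: φ = atan2(z, √(x²+y²)) = 15.19°, λ = atan2(y, x) = 91.12°.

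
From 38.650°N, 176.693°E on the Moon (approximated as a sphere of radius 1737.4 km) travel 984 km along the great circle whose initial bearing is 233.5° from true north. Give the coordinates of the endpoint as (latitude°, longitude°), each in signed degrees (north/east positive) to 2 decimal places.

16.13°, 150.01°

Angular distance δ = d/R = 984/1737.4 = 0.56636 rad; initial bearing θ = 4.0753 rad.
sin φ₂ = sin φ₁ cos δ + cos φ₁ sin δ cos θ = (0.6246)(0.8439) + (0.7810)(0.5366)(-0.5948) = 0.2778, so φ₂ = 16.13°.
Δλ = atan2(sin θ sin δ cos φ₁, cos δ − sin φ₁ sin φ₂) = atan2(-0.3369, 0.6704) = -26.679°.
λ₂ = 176.693° − 26.679° = 150.01°.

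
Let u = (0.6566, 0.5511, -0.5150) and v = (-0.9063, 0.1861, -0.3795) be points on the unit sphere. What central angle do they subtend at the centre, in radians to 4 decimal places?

u·v = -0.2971; |u| = 1.0000, |v| = 1.0000.
cos θ = (u·v)/(|u||v|) = -0.2971, so θ = 1.8724 rad.

1.8724 rad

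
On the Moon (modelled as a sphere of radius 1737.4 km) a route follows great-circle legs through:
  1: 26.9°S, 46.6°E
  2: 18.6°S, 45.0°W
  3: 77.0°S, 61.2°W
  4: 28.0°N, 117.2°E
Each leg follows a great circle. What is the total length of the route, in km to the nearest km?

8279 km

Leg 1→2: central angle 1.4498 rad, distance 2518.9 km.
Leg 2→3: central angle 1.0292 rad, distance 1788.1 km.
Leg 3→4: central angle 2.2863 rad, distance 3972.2 km.
Total: 2518.9 + 1788.1 + 3972.2 ≈ 8279 km.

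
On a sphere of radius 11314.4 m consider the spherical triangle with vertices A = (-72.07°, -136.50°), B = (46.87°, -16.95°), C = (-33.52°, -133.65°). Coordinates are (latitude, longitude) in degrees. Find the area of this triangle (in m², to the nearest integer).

Side lengths (central angles): a = 2.2904, b = 0.6733, c = 2.4950 rad; semiperimeter s = 2.7294.
By l'Huilier's theorem, tan(E/4) = √[tan(s/2) tan((s−a)/2) tan((s−b)/2) tan((s−c)/2)], giving spherical excess E = 1.7125 rad.
Area = E·R² = 1.7125 × (11314.4)² ≈ 219221279 m².

219221279 m²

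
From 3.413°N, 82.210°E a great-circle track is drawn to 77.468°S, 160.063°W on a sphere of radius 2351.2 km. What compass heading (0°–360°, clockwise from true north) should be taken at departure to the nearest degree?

169°

With φ₁ = 0.0596, φ₂ = -1.3521, Δλ = 2.0547 rad, the forward-azimuth formula gives
θ = atan2( sin Δλ cos φ₂ , cos φ₁ sin φ₂ − sin φ₁ cos φ₂ cos Δλ ) = atan2(0.1921, -0.9684) = 168.78°.
So the initial bearing is 169°.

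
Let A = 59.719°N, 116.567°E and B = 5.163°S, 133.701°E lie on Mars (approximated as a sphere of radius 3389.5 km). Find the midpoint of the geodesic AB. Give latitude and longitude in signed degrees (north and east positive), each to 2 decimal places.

The central angle between A and B is δ = 1.1569 rad.
With f = 0.5, the slerp weights are sin((1−f)δ)/sin δ = 0.5971 and sin(fδ)/sin δ = 0.5971.
Weighted sum of the unit vectors: (0.5971)·(-0.2255,0.4510,0.8636) + (0.5971)·(-0.6881,0.7200,-0.0900) = (-0.5456, 0.6993, 0.4619).
Converting back: φ = atan2(z, √(x²+y²)) = 27.51°, λ = atan2(y, x) = 127.96°.

27.51°, 127.96°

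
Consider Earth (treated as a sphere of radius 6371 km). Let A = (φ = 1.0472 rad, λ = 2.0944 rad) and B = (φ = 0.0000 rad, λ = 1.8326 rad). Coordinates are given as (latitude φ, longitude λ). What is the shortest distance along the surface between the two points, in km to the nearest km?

In radians: φ₁ = 1.0472, φ₂ = 0.0000, Δλ = -15.000° = -0.2618 rad.
cos c = sin φ₁ sin φ₂ + cos φ₁ cos φ₂ cos Δλ = (0.8660)(0.0000) + (0.5000)(1.0000)(0.9659) = 0.48296,
so c = arccos(0.48296) = 1.06676 rad.
Distance = R·c = 6371 × 1.0668 ≈ 6796 km.

6796 km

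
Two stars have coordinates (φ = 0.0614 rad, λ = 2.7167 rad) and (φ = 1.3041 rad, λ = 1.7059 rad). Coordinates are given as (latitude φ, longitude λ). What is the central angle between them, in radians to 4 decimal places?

Let φ₁ = 0.0614 rad, φ₂ = 1.3041 rad, and Δλ = -1.0108 rad.
cos c = sin φ₁ sin φ₂ + cos φ₁ cos φ₂ cos Δλ = (0.0614)(0.9646) + (0.9981)(0.2635)(0.5312) = 0.19892,
so c = arccos(0.19892) = 1.37054 rad.
So the angular separation is 1.3705 rad.

1.3705 rad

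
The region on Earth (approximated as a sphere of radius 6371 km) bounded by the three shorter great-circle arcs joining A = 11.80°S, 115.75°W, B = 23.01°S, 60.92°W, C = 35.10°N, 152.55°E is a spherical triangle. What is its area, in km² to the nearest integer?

Side lengths (central angles): a = 2.5924, b = 1.7126, c = 0.9287 rad; semiperimeter s = 2.6168.
By l'Huilier's theorem, tan(E/4) = √[tan(s/2) tan((s−a)/2) tan((s−b)/2) tan((s−c)/2)], giving spherical excess E = 0.6255 rad.
Area = E·R² = 0.6255 × (6371)² ≈ 25389098 km².

25389098 km²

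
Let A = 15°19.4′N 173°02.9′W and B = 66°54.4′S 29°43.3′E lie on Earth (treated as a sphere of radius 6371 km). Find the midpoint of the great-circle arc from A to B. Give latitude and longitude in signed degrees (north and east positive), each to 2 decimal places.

Central angle δ = 2.2042 rad. Interpolating on the sphere with fraction f = 0.5:
P = [sin((1−f)δ)·A + sin(fδ)·B] / sin δ = 1.1069·A + 1.1069·B in Cartesian coordinates,
giving P = (-0.6826, 0.0860, -0.7257), i.e. latitude -46.52°, longitude 172.82°.

-46.52°, 172.82°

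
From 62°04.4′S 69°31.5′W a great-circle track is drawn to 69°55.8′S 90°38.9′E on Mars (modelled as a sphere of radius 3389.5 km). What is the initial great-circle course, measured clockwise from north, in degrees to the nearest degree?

171°

With φ₁ = -1.0834, φ₂ = -1.2205, Δλ = 2.7956 rad, the forward-azimuth formula gives
θ = atan2( sin Δλ cos φ₂ , cos φ₁ sin φ₂ − sin φ₁ cos φ₂ cos Δλ ) = atan2(0.1164, -0.7251) = 170.88°.
So the initial bearing is 171°.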